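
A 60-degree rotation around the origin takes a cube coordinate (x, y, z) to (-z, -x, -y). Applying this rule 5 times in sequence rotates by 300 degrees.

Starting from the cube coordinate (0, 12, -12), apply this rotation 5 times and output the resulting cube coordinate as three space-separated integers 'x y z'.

Start: (0, 12, -12)
Step 1: (0, 12, -12) -> (-(-12), -(0), -(12)) = (12, 0, -12)
Step 2: (12, 0, -12) -> (-(-12), -(12), -(0)) = (12, -12, 0)
Step 3: (12, -12, 0) -> (-(0), -(12), -(-12)) = (0, -12, 12)
Step 4: (0, -12, 12) -> (-(12), -(0), -(-12)) = (-12, 0, 12)
Step 5: (-12, 0, 12) -> (-(12), -(-12), -(0)) = (-12, 12, 0)

Answer: -12 12 0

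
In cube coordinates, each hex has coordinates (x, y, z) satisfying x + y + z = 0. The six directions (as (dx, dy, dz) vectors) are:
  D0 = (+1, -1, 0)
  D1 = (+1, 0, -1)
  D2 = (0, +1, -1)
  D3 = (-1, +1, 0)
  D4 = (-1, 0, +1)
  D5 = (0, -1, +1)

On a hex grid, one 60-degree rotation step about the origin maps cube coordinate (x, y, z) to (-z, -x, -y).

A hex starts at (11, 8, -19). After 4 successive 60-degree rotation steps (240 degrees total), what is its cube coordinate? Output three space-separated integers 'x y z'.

Start: (11, 8, -19)
Step 1: (11, 8, -19) -> (-(-19), -(11), -(8)) = (19, -11, -8)
Step 2: (19, -11, -8) -> (-(-8), -(19), -(-11)) = (8, -19, 11)
Step 3: (8, -19, 11) -> (-(11), -(8), -(-19)) = (-11, -8, 19)
Step 4: (-11, -8, 19) -> (-(19), -(-11), -(-8)) = (-19, 11, 8)

Answer: -19 11 8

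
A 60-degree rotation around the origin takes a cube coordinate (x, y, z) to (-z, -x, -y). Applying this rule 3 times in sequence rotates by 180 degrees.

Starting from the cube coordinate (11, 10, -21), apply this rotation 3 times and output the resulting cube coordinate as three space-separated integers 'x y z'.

Answer: -11 -10 21

Derivation:
Start: (11, 10, -21)
Step 1: (11, 10, -21) -> (-(-21), -(11), -(10)) = (21, -11, -10)
Step 2: (21, -11, -10) -> (-(-10), -(21), -(-11)) = (10, -21, 11)
Step 3: (10, -21, 11) -> (-(11), -(10), -(-21)) = (-11, -10, 21)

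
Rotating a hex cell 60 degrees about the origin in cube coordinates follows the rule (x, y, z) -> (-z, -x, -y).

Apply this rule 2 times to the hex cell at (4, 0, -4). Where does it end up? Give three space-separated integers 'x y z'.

Answer: 0 -4 4

Derivation:
Start: (4, 0, -4)
Step 1: (4, 0, -4) -> (-(-4), -(4), -(0)) = (4, -4, 0)
Step 2: (4, -4, 0) -> (-(0), -(4), -(-4)) = (0, -4, 4)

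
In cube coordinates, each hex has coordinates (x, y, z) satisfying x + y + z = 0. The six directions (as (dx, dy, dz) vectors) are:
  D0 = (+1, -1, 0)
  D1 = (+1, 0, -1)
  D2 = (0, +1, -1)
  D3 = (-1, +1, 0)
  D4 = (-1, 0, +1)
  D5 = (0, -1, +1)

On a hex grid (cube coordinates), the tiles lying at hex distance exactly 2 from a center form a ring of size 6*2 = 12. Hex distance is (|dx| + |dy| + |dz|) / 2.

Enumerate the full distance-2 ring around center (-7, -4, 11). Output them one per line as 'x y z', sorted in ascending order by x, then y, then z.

Walk ring at distance 2 from (-7, -4, 11):
Start at center + D4*2 = (-9, -4, 13)
  hex 0: (-9, -4, 13)
  hex 1: (-8, -5, 13)
  hex 2: (-7, -6, 13)
  hex 3: (-6, -6, 12)
  hex 4: (-5, -6, 11)
  hex 5: (-5, -5, 10)
  hex 6: (-5, -4, 9)
  hex 7: (-6, -3, 9)
  hex 8: (-7, -2, 9)
  hex 9: (-8, -2, 10)
  hex 10: (-9, -2, 11)
  hex 11: (-9, -3, 12)
Sorted: 12 hexes.

Answer: -9 -4 13
-9 -3 12
-9 -2 11
-8 -5 13
-8 -2 10
-7 -6 13
-7 -2 9
-6 -6 12
-6 -3 9
-5 -6 11
-5 -5 10
-5 -4 9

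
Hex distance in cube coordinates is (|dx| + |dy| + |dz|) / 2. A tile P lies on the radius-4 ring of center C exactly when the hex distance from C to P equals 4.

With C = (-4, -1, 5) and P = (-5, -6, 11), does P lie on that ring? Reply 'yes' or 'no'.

Answer: no

Derivation:
|px - cx| = |-5 - (-4)| = 1
|py - cy| = |-6 - (-1)| = 5
|pz - cz| = |11 - 5| = 6
distance = (1+5+6)/2 = 12/2 = 6
radius = 4; distance != radius -> no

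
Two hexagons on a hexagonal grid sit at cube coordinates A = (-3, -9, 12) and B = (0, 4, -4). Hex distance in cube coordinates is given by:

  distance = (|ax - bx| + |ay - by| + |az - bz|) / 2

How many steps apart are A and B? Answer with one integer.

|ax - bx| = |-3 - 0| = 3
|ay - by| = |-9 - 4| = 13
|az - bz| = |12 - (-4)| = 16
distance = (3 + 13 + 16) / 2 = 32 / 2 = 16

Answer: 16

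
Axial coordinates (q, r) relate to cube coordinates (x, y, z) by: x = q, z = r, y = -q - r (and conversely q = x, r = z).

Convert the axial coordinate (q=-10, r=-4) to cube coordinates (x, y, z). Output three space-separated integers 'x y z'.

Answer: -10 14 -4

Derivation:
x = q = -10
z = r = -4
y = -x - z = -(-10) - (-4) = 14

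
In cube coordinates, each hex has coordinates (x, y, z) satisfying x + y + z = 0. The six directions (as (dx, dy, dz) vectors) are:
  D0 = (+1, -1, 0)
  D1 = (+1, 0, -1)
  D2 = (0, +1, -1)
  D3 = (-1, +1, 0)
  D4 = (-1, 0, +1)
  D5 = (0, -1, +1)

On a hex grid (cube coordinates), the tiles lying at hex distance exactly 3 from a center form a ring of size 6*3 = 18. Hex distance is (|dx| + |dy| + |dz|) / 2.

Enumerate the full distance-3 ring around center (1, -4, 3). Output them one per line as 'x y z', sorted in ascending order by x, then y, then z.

Answer: -2 -4 6
-2 -3 5
-2 -2 4
-2 -1 3
-1 -5 6
-1 -1 2
0 -6 6
0 -1 1
1 -7 6
1 -1 0
2 -7 5
2 -2 0
3 -7 4
3 -3 0
4 -7 3
4 -6 2
4 -5 1
4 -4 0

Derivation:
Walk ring at distance 3 from (1, -4, 3):
Start at center + D4*3 = (-2, -4, 6)
  hex 0: (-2, -4, 6)
  hex 1: (-1, -5, 6)
  hex 2: (0, -6, 6)
  hex 3: (1, -7, 6)
  hex 4: (2, -7, 5)
  hex 5: (3, -7, 4)
  hex 6: (4, -7, 3)
  hex 7: (4, -6, 2)
  hex 8: (4, -5, 1)
  hex 9: (4, -4, 0)
  hex 10: (3, -3, 0)
  hex 11: (2, -2, 0)
  hex 12: (1, -1, 0)
  hex 13: (0, -1, 1)
  hex 14: (-1, -1, 2)
  hex 15: (-2, -1, 3)
  hex 16: (-2, -2, 4)
  hex 17: (-2, -3, 5)
Sorted: 18 hexes.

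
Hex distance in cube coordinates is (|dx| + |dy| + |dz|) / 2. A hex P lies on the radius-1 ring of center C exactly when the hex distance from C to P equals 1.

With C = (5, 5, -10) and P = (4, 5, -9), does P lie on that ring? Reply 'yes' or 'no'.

|px - cx| = |4 - 5| = 1
|py - cy| = |5 - 5| = 0
|pz - cz| = |-9 - (-10)| = 1
distance = (1+0+1)/2 = 2/2 = 1
radius = 1; distance == radius -> yes

Answer: yes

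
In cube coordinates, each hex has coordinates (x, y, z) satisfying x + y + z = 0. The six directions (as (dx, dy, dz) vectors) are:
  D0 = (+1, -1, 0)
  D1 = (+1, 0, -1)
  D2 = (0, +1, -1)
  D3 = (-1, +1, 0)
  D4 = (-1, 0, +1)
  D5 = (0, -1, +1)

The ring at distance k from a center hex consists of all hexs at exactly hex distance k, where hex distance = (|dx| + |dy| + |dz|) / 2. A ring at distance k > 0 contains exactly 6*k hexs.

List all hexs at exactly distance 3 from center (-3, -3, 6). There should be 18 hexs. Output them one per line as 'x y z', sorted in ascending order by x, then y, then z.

Walk ring at distance 3 from (-3, -3, 6):
Start at center + D4*3 = (-6, -3, 9)
  hex 0: (-6, -3, 9)
  hex 1: (-5, -4, 9)
  hex 2: (-4, -5, 9)
  hex 3: (-3, -6, 9)
  hex 4: (-2, -6, 8)
  hex 5: (-1, -6, 7)
  hex 6: (0, -6, 6)
  hex 7: (0, -5, 5)
  hex 8: (0, -4, 4)
  hex 9: (0, -3, 3)
  hex 10: (-1, -2, 3)
  hex 11: (-2, -1, 3)
  hex 12: (-3, 0, 3)
  hex 13: (-4, 0, 4)
  hex 14: (-5, 0, 5)
  hex 15: (-6, 0, 6)
  hex 16: (-6, -1, 7)
  hex 17: (-6, -2, 8)
Sorted: 18 hexes.

Answer: -6 -3 9
-6 -2 8
-6 -1 7
-6 0 6
-5 -4 9
-5 0 5
-4 -5 9
-4 0 4
-3 -6 9
-3 0 3
-2 -6 8
-2 -1 3
-1 -6 7
-1 -2 3
0 -6 6
0 -5 5
0 -4 4
0 -3 3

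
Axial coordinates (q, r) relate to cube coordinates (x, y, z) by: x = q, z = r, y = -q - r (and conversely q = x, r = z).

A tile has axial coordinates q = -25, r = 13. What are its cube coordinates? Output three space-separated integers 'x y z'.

x = q = -25
z = r = 13
y = -x - z = -(-25) - (13) = 12

Answer: -25 12 13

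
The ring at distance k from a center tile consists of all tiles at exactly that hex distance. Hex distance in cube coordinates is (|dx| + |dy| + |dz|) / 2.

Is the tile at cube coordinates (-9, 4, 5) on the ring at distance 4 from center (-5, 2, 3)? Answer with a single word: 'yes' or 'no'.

|px - cx| = |-9 - (-5)| = 4
|py - cy| = |4 - 2| = 2
|pz - cz| = |5 - 3| = 2
distance = (4+2+2)/2 = 8/2 = 4
radius = 4; distance == radius -> yes

Answer: yes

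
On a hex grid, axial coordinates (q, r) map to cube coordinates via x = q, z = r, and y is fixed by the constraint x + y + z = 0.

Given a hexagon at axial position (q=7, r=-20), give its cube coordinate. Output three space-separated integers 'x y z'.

x = q = 7
z = r = -20
y = -x - z = -(7) - (-20) = 13

Answer: 7 13 -20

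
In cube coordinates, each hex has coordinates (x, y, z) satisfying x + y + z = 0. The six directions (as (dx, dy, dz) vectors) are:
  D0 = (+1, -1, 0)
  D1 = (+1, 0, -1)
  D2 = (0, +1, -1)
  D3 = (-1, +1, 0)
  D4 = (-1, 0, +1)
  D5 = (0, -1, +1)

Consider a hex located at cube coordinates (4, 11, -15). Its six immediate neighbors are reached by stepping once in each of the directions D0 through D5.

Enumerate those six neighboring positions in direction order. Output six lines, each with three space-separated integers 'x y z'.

Answer: 5 10 -15
5 11 -16
4 12 -16
3 12 -15
3 11 -14
4 10 -14

Derivation:
Center: (4, 11, -15). Add each direction:
  D0: (4, 11, -15) + (1, -1, 0) = (5, 10, -15)
  D1: (4, 11, -15) + (1, 0, -1) = (5, 11, -16)
  D2: (4, 11, -15) + (0, 1, -1) = (4, 12, -16)
  D3: (4, 11, -15) + (-1, 1, 0) = (3, 12, -15)
  D4: (4, 11, -15) + (-1, 0, 1) = (3, 11, -14)
  D5: (4, 11, -15) + (0, -1, 1) = (4, 10, -14)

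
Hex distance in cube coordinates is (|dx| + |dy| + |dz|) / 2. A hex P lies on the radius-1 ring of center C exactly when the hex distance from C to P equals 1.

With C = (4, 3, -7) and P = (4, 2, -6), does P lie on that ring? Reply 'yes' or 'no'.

|px - cx| = |4 - 4| = 0
|py - cy| = |2 - 3| = 1
|pz - cz| = |-6 - (-7)| = 1
distance = (0+1+1)/2 = 2/2 = 1
radius = 1; distance == radius -> yes

Answer: yes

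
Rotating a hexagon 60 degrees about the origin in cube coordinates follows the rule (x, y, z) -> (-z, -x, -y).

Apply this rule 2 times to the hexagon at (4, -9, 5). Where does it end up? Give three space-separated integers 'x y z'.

Start: (4, -9, 5)
Step 1: (4, -9, 5) -> (-(5), -(4), -(-9)) = (-5, -4, 9)
Step 2: (-5, -4, 9) -> (-(9), -(-5), -(-4)) = (-9, 5, 4)

Answer: -9 5 4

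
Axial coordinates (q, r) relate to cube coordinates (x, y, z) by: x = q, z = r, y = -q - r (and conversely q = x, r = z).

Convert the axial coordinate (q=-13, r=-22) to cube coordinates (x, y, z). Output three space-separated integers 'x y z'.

Answer: -13 35 -22

Derivation:
x = q = -13
z = r = -22
y = -x - z = -(-13) - (-22) = 35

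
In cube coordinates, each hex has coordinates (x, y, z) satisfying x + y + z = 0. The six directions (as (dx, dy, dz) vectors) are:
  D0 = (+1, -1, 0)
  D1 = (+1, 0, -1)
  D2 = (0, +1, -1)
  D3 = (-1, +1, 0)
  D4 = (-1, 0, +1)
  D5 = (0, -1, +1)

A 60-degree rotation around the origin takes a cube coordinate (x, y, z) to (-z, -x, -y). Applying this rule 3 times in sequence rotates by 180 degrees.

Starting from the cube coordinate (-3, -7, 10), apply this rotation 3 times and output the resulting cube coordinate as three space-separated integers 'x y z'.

Answer: 3 7 -10

Derivation:
Start: (-3, -7, 10)
Step 1: (-3, -7, 10) -> (-(10), -(-3), -(-7)) = (-10, 3, 7)
Step 2: (-10, 3, 7) -> (-(7), -(-10), -(3)) = (-7, 10, -3)
Step 3: (-7, 10, -3) -> (-(-3), -(-7), -(10)) = (3, 7, -10)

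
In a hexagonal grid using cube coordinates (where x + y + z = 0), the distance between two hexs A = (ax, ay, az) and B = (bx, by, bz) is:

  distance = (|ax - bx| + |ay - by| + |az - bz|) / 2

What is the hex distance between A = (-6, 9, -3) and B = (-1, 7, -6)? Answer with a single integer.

|ax - bx| = |-6 - (-1)| = 5
|ay - by| = |9 - 7| = 2
|az - bz| = |-3 - (-6)| = 3
distance = (5 + 2 + 3) / 2 = 10 / 2 = 5

Answer: 5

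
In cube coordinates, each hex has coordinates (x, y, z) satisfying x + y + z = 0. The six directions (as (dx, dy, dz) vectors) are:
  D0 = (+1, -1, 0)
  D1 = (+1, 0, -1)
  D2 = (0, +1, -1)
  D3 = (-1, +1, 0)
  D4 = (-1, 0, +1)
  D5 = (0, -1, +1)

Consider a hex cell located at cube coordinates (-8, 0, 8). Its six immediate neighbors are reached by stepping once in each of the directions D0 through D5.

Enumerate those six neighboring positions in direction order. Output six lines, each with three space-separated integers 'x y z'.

Center: (-8, 0, 8). Add each direction:
  D0: (-8, 0, 8) + (1, -1, 0) = (-7, -1, 8)
  D1: (-8, 0, 8) + (1, 0, -1) = (-7, 0, 7)
  D2: (-8, 0, 8) + (0, 1, -1) = (-8, 1, 7)
  D3: (-8, 0, 8) + (-1, 1, 0) = (-9, 1, 8)
  D4: (-8, 0, 8) + (-1, 0, 1) = (-9, 0, 9)
  D5: (-8, 0, 8) + (0, -1, 1) = (-8, -1, 9)

Answer: -7 -1 8
-7 0 7
-8 1 7
-9 1 8
-9 0 9
-8 -1 9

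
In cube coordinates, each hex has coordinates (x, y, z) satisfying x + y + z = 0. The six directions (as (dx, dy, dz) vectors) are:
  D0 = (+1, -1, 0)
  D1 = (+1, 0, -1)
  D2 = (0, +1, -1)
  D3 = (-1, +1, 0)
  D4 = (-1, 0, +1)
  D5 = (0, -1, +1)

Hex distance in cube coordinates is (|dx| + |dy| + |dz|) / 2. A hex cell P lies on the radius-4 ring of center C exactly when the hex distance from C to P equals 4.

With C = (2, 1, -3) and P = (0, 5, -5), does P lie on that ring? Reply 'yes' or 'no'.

Answer: yes

Derivation:
|px - cx| = |0 - 2| = 2
|py - cy| = |5 - 1| = 4
|pz - cz| = |-5 - (-3)| = 2
distance = (2+4+2)/2 = 8/2 = 4
radius = 4; distance == radius -> yes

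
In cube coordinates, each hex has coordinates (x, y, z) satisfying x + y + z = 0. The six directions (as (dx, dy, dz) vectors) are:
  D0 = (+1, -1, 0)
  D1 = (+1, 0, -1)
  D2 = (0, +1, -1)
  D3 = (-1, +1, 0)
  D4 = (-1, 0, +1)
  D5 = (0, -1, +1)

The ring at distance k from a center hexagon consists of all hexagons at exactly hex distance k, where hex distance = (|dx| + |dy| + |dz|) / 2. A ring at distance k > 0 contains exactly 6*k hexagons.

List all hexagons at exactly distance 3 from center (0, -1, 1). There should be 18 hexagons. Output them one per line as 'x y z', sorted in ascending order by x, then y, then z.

Answer: -3 -1 4
-3 0 3
-3 1 2
-3 2 1
-2 -2 4
-2 2 0
-1 -3 4
-1 2 -1
0 -4 4
0 2 -2
1 -4 3
1 1 -2
2 -4 2
2 0 -2
3 -4 1
3 -3 0
3 -2 -1
3 -1 -2

Derivation:
Walk ring at distance 3 from (0, -1, 1):
Start at center + D4*3 = (-3, -1, 4)
  hex 0: (-3, -1, 4)
  hex 1: (-2, -2, 4)
  hex 2: (-1, -3, 4)
  hex 3: (0, -4, 4)
  hex 4: (1, -4, 3)
  hex 5: (2, -4, 2)
  hex 6: (3, -4, 1)
  hex 7: (3, -3, 0)
  hex 8: (3, -2, -1)
  hex 9: (3, -1, -2)
  hex 10: (2, 0, -2)
  hex 11: (1, 1, -2)
  hex 12: (0, 2, -2)
  hex 13: (-1, 2, -1)
  hex 14: (-2, 2, 0)
  hex 15: (-3, 2, 1)
  hex 16: (-3, 1, 2)
  hex 17: (-3, 0, 3)
Sorted: 18 hexes.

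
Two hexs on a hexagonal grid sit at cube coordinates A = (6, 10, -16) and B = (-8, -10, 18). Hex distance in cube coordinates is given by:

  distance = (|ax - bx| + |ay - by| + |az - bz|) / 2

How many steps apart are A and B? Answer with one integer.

|ax - bx| = |6 - (-8)| = 14
|ay - by| = |10 - (-10)| = 20
|az - bz| = |-16 - 18| = 34
distance = (14 + 20 + 34) / 2 = 68 / 2 = 34

Answer: 34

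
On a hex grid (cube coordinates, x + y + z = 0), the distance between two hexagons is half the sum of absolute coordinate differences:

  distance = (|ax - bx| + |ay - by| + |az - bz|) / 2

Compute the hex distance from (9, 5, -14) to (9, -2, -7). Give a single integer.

|ax - bx| = |9 - 9| = 0
|ay - by| = |5 - (-2)| = 7
|az - bz| = |-14 - (-7)| = 7
distance = (0 + 7 + 7) / 2 = 14 / 2 = 7

Answer: 7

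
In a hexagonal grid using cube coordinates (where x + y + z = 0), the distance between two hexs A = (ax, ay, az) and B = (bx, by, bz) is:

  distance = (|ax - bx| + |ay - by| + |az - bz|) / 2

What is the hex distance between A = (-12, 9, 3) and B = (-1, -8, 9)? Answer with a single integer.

|ax - bx| = |-12 - (-1)| = 11
|ay - by| = |9 - (-8)| = 17
|az - bz| = |3 - 9| = 6
distance = (11 + 17 + 6) / 2 = 34 / 2 = 17

Answer: 17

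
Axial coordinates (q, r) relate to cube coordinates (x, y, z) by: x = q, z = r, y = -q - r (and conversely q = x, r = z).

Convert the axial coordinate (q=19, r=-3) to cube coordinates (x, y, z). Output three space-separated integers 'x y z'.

x = q = 19
z = r = -3
y = -x - z = -(19) - (-3) = -16

Answer: 19 -16 -3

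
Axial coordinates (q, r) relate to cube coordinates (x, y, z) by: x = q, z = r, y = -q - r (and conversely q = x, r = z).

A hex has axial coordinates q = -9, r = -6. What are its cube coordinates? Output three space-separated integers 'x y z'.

x = q = -9
z = r = -6
y = -x - z = -(-9) - (-6) = 15

Answer: -9 15 -6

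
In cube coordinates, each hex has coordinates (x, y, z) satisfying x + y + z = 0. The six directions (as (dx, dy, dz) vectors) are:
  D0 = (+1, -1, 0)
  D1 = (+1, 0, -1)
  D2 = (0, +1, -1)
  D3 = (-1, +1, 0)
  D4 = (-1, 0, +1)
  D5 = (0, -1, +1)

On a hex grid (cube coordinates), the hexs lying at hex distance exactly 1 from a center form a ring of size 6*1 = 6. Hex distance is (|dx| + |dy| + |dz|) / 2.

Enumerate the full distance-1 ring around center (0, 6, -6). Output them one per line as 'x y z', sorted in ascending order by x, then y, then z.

Answer: -1 6 -5
-1 7 -6
0 5 -5
0 7 -7
1 5 -6
1 6 -7

Derivation:
Walk ring at distance 1 from (0, 6, -6):
Start at center + D4*1 = (-1, 6, -5)
  hex 0: (-1, 6, -5)
  hex 1: (0, 5, -5)
  hex 2: (1, 5, -6)
  hex 3: (1, 6, -7)
  hex 4: (0, 7, -7)
  hex 5: (-1, 7, -6)
Sorted: 6 hexes.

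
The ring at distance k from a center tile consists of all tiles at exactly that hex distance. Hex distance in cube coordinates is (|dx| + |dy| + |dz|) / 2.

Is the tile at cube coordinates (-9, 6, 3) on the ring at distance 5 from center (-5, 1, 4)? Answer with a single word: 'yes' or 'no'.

|px - cx| = |-9 - (-5)| = 4
|py - cy| = |6 - 1| = 5
|pz - cz| = |3 - 4| = 1
distance = (4+5+1)/2 = 10/2 = 5
radius = 5; distance == radius -> yes

Answer: yes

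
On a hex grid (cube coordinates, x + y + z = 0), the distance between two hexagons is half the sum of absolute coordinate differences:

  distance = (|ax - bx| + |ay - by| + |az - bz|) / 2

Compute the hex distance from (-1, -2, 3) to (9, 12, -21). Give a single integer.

|ax - bx| = |-1 - 9| = 10
|ay - by| = |-2 - 12| = 14
|az - bz| = |3 - (-21)| = 24
distance = (10 + 14 + 24) / 2 = 48 / 2 = 24

Answer: 24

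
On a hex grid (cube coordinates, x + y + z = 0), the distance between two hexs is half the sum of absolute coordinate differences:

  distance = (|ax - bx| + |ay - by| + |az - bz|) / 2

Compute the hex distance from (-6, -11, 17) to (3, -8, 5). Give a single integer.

|ax - bx| = |-6 - 3| = 9
|ay - by| = |-11 - (-8)| = 3
|az - bz| = |17 - 5| = 12
distance = (9 + 3 + 12) / 2 = 24 / 2 = 12

Answer: 12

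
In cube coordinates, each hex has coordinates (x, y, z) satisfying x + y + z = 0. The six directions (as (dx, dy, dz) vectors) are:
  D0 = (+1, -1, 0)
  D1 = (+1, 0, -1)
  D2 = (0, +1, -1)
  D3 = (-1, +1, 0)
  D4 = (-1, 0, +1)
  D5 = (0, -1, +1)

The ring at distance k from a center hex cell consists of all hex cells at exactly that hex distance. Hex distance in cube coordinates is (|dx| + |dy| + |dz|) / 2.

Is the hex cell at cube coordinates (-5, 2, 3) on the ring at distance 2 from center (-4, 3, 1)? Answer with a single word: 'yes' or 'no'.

Answer: yes

Derivation:
|px - cx| = |-5 - (-4)| = 1
|py - cy| = |2 - 3| = 1
|pz - cz| = |3 - 1| = 2
distance = (1+1+2)/2 = 4/2 = 2
radius = 2; distance == radius -> yes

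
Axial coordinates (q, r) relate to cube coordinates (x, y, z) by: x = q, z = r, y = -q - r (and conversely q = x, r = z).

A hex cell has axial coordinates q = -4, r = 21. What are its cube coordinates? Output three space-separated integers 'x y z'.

x = q = -4
z = r = 21
y = -x - z = -(-4) - (21) = -17

Answer: -4 -17 21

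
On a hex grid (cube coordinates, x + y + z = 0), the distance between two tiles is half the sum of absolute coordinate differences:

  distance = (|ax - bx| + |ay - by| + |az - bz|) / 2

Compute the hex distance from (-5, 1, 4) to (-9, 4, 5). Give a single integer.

|ax - bx| = |-5 - (-9)| = 4
|ay - by| = |1 - 4| = 3
|az - bz| = |4 - 5| = 1
distance = (4 + 3 + 1) / 2 = 8 / 2 = 4

Answer: 4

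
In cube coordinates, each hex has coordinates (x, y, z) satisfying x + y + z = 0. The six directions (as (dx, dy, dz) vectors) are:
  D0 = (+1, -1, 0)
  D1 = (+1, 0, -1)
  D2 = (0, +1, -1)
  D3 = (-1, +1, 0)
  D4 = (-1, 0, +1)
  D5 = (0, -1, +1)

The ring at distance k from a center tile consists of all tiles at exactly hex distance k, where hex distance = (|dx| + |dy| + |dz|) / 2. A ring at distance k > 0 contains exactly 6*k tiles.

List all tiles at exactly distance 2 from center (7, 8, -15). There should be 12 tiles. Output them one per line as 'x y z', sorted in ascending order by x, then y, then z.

Walk ring at distance 2 from (7, 8, -15):
Start at center + D4*2 = (5, 8, -13)
  hex 0: (5, 8, -13)
  hex 1: (6, 7, -13)
  hex 2: (7, 6, -13)
  hex 3: (8, 6, -14)
  hex 4: (9, 6, -15)
  hex 5: (9, 7, -16)
  hex 6: (9, 8, -17)
  hex 7: (8, 9, -17)
  hex 8: (7, 10, -17)
  hex 9: (6, 10, -16)
  hex 10: (5, 10, -15)
  hex 11: (5, 9, -14)
Sorted: 12 hexes.

Answer: 5 8 -13
5 9 -14
5 10 -15
6 7 -13
6 10 -16
7 6 -13
7 10 -17
8 6 -14
8 9 -17
9 6 -15
9 7 -16
9 8 -17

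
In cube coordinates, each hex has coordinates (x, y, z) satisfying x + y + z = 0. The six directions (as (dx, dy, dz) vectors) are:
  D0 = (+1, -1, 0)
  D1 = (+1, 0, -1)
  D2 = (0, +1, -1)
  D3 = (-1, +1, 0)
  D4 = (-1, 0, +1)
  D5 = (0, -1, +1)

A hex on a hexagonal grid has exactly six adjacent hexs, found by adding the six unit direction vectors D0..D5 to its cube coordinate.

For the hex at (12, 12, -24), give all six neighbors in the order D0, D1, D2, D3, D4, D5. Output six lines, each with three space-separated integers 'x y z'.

Center: (12, 12, -24). Add each direction:
  D0: (12, 12, -24) + (1, -1, 0) = (13, 11, -24)
  D1: (12, 12, -24) + (1, 0, -1) = (13, 12, -25)
  D2: (12, 12, -24) + (0, 1, -1) = (12, 13, -25)
  D3: (12, 12, -24) + (-1, 1, 0) = (11, 13, -24)
  D4: (12, 12, -24) + (-1, 0, 1) = (11, 12, -23)
  D5: (12, 12, -24) + (0, -1, 1) = (12, 11, -23)

Answer: 13 11 -24
13 12 -25
12 13 -25
11 13 -24
11 12 -23
12 11 -23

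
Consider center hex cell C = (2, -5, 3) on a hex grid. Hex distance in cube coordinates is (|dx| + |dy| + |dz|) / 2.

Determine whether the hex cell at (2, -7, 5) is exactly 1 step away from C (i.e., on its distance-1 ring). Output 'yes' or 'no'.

Answer: no

Derivation:
|px - cx| = |2 - 2| = 0
|py - cy| = |-7 - (-5)| = 2
|pz - cz| = |5 - 3| = 2
distance = (0+2+2)/2 = 4/2 = 2
radius = 1; distance != radius -> no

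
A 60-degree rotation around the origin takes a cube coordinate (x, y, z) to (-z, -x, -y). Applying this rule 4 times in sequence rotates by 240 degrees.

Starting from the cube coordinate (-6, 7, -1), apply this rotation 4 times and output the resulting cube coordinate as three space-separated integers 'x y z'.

Start: (-6, 7, -1)
Step 1: (-6, 7, -1) -> (-(-1), -(-6), -(7)) = (1, 6, -7)
Step 2: (1, 6, -7) -> (-(-7), -(1), -(6)) = (7, -1, -6)
Step 3: (7, -1, -6) -> (-(-6), -(7), -(-1)) = (6, -7, 1)
Step 4: (6, -7, 1) -> (-(1), -(6), -(-7)) = (-1, -6, 7)

Answer: -1 -6 7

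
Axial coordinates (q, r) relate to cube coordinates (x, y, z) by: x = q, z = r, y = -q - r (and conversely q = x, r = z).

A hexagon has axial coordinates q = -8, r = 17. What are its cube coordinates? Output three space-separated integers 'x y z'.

x = q = -8
z = r = 17
y = -x - z = -(-8) - (17) = -9

Answer: -8 -9 17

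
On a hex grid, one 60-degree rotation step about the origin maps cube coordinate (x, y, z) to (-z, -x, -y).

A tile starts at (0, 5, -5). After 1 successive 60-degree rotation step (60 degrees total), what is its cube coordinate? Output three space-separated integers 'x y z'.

Start: (0, 5, -5)
Step 1: (0, 5, -5) -> (-(-5), -(0), -(5)) = (5, 0, -5)

Answer: 5 0 -5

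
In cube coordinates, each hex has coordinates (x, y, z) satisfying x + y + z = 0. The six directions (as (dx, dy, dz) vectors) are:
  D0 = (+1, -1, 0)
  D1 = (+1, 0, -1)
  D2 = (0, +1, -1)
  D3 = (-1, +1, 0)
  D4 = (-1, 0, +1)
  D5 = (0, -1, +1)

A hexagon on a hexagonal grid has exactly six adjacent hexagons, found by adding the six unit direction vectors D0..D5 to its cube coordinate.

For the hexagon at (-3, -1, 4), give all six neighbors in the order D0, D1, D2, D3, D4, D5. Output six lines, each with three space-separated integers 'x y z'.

Answer: -2 -2 4
-2 -1 3
-3 0 3
-4 0 4
-4 -1 5
-3 -2 5

Derivation:
Center: (-3, -1, 4). Add each direction:
  D0: (-3, -1, 4) + (1, -1, 0) = (-2, -2, 4)
  D1: (-3, -1, 4) + (1, 0, -1) = (-2, -1, 3)
  D2: (-3, -1, 4) + (0, 1, -1) = (-3, 0, 3)
  D3: (-3, -1, 4) + (-1, 1, 0) = (-4, 0, 4)
  D4: (-3, -1, 4) + (-1, 0, 1) = (-4, -1, 5)
  D5: (-3, -1, 4) + (0, -1, 1) = (-3, -2, 5)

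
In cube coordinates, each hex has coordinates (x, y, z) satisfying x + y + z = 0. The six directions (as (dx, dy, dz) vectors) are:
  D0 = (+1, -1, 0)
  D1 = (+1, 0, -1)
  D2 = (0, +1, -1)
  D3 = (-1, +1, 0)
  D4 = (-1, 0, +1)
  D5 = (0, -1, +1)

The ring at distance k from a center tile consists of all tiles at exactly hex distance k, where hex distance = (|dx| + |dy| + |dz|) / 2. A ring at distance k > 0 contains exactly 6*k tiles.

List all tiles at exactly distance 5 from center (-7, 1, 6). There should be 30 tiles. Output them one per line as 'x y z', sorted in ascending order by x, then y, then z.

Answer: -12 1 11
-12 2 10
-12 3 9
-12 4 8
-12 5 7
-12 6 6
-11 0 11
-11 6 5
-10 -1 11
-10 6 4
-9 -2 11
-9 6 3
-8 -3 11
-8 6 2
-7 -4 11
-7 6 1
-6 -4 10
-6 5 1
-5 -4 9
-5 4 1
-4 -4 8
-4 3 1
-3 -4 7
-3 2 1
-2 -4 6
-2 -3 5
-2 -2 4
-2 -1 3
-2 0 2
-2 1 1

Derivation:
Walk ring at distance 5 from (-7, 1, 6):
Start at center + D4*5 = (-12, 1, 11)
  hex 0: (-12, 1, 11)
  hex 1: (-11, 0, 11)
  hex 2: (-10, -1, 11)
  hex 3: (-9, -2, 11)
  hex 4: (-8, -3, 11)
  hex 5: (-7, -4, 11)
  hex 6: (-6, -4, 10)
  hex 7: (-5, -4, 9)
  hex 8: (-4, -4, 8)
  hex 9: (-3, -4, 7)
  hex 10: (-2, -4, 6)
  hex 11: (-2, -3, 5)
  hex 12: (-2, -2, 4)
  hex 13: (-2, -1, 3)
  hex 14: (-2, 0, 2)
  hex 15: (-2, 1, 1)
  hex 16: (-3, 2, 1)
  hex 17: (-4, 3, 1)
  hex 18: (-5, 4, 1)
  hex 19: (-6, 5, 1)
  hex 20: (-7, 6, 1)
  hex 21: (-8, 6, 2)
  hex 22: (-9, 6, 3)
  hex 23: (-10, 6, 4)
  hex 24: (-11, 6, 5)
  hex 25: (-12, 6, 6)
  hex 26: (-12, 5, 7)
  hex 27: (-12, 4, 8)
  hex 28: (-12, 3, 9)
  hex 29: (-12, 2, 10)
Sorted: 30 hexes.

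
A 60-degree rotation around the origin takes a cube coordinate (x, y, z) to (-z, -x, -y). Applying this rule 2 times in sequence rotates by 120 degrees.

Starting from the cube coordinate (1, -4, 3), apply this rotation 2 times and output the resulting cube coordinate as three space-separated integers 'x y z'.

Start: (1, -4, 3)
Step 1: (1, -4, 3) -> (-(3), -(1), -(-4)) = (-3, -1, 4)
Step 2: (-3, -1, 4) -> (-(4), -(-3), -(-1)) = (-4, 3, 1)

Answer: -4 3 1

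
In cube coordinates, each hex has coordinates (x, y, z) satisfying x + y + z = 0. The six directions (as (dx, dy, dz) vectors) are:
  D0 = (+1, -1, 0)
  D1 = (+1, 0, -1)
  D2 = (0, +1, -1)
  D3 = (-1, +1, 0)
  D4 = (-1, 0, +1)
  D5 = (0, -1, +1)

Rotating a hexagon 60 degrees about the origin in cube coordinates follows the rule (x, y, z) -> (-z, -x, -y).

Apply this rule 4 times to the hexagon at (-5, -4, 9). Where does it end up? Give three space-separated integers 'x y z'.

Answer: 9 -5 -4

Derivation:
Start: (-5, -4, 9)
Step 1: (-5, -4, 9) -> (-(9), -(-5), -(-4)) = (-9, 5, 4)
Step 2: (-9, 5, 4) -> (-(4), -(-9), -(5)) = (-4, 9, -5)
Step 3: (-4, 9, -5) -> (-(-5), -(-4), -(9)) = (5, 4, -9)
Step 4: (5, 4, -9) -> (-(-9), -(5), -(4)) = (9, -5, -4)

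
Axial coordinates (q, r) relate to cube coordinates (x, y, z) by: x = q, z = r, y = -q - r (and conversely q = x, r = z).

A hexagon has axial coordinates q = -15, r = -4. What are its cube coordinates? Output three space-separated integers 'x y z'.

Answer: -15 19 -4

Derivation:
x = q = -15
z = r = -4
y = -x - z = -(-15) - (-4) = 19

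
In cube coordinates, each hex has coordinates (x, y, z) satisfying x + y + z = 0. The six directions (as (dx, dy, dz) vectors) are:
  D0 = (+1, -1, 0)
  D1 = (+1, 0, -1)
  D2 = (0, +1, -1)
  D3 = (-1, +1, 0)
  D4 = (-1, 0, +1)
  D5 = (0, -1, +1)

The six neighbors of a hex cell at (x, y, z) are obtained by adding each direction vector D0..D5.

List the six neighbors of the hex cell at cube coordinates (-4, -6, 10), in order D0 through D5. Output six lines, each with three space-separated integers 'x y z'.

Answer: -3 -7 10
-3 -6 9
-4 -5 9
-5 -5 10
-5 -6 11
-4 -7 11

Derivation:
Center: (-4, -6, 10). Add each direction:
  D0: (-4, -6, 10) + (1, -1, 0) = (-3, -7, 10)
  D1: (-4, -6, 10) + (1, 0, -1) = (-3, -6, 9)
  D2: (-4, -6, 10) + (0, 1, -1) = (-4, -5, 9)
  D3: (-4, -6, 10) + (-1, 1, 0) = (-5, -5, 10)
  D4: (-4, -6, 10) + (-1, 0, 1) = (-5, -6, 11)
  D5: (-4, -6, 10) + (0, -1, 1) = (-4, -7, 11)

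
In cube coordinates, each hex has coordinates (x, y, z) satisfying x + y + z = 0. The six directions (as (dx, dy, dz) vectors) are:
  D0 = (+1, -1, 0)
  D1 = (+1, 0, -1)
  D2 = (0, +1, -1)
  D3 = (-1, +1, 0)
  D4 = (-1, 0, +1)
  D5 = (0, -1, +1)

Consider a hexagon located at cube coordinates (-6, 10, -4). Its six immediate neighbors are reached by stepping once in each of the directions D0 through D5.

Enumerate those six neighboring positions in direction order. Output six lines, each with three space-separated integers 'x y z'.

Center: (-6, 10, -4). Add each direction:
  D0: (-6, 10, -4) + (1, -1, 0) = (-5, 9, -4)
  D1: (-6, 10, -4) + (1, 0, -1) = (-5, 10, -5)
  D2: (-6, 10, -4) + (0, 1, -1) = (-6, 11, -5)
  D3: (-6, 10, -4) + (-1, 1, 0) = (-7, 11, -4)
  D4: (-6, 10, -4) + (-1, 0, 1) = (-7, 10, -3)
  D5: (-6, 10, -4) + (0, -1, 1) = (-6, 9, -3)

Answer: -5 9 -4
-5 10 -5
-6 11 -5
-7 11 -4
-7 10 -3
-6 9 -3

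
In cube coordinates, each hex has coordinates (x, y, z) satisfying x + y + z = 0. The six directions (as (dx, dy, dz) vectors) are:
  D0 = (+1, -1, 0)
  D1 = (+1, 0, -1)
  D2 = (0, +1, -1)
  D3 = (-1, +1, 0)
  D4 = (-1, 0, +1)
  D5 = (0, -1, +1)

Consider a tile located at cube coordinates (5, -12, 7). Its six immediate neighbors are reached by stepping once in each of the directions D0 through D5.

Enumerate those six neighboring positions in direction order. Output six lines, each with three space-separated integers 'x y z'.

Answer: 6 -13 7
6 -12 6
5 -11 6
4 -11 7
4 -12 8
5 -13 8

Derivation:
Center: (5, -12, 7). Add each direction:
  D0: (5, -12, 7) + (1, -1, 0) = (6, -13, 7)
  D1: (5, -12, 7) + (1, 0, -1) = (6, -12, 6)
  D2: (5, -12, 7) + (0, 1, -1) = (5, -11, 6)
  D3: (5, -12, 7) + (-1, 1, 0) = (4, -11, 7)
  D4: (5, -12, 7) + (-1, 0, 1) = (4, -12, 8)
  D5: (5, -12, 7) + (0, -1, 1) = (5, -13, 8)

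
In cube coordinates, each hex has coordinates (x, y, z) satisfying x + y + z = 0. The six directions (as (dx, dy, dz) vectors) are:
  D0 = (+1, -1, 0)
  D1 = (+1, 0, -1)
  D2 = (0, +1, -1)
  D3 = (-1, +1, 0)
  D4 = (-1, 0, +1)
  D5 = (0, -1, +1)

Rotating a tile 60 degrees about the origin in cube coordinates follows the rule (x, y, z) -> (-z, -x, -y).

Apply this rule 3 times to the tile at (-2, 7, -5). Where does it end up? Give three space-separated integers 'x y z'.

Answer: 2 -7 5

Derivation:
Start: (-2, 7, -5)
Step 1: (-2, 7, -5) -> (-(-5), -(-2), -(7)) = (5, 2, -7)
Step 2: (5, 2, -7) -> (-(-7), -(5), -(2)) = (7, -5, -2)
Step 3: (7, -5, -2) -> (-(-2), -(7), -(-5)) = (2, -7, 5)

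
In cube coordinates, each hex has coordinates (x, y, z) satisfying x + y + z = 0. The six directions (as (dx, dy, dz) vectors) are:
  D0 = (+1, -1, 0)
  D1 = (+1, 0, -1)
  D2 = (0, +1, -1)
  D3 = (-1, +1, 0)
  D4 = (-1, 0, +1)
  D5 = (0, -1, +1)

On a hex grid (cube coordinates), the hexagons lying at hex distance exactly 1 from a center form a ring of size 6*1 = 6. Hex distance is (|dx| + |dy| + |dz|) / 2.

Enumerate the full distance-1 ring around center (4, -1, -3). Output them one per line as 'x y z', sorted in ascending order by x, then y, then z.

Answer: 3 -1 -2
3 0 -3
4 -2 -2
4 0 -4
5 -2 -3
5 -1 -4

Derivation:
Walk ring at distance 1 from (4, -1, -3):
Start at center + D4*1 = (3, -1, -2)
  hex 0: (3, -1, -2)
  hex 1: (4, -2, -2)
  hex 2: (5, -2, -3)
  hex 3: (5, -1, -4)
  hex 4: (4, 0, -4)
  hex 5: (3, 0, -3)
Sorted: 6 hexes.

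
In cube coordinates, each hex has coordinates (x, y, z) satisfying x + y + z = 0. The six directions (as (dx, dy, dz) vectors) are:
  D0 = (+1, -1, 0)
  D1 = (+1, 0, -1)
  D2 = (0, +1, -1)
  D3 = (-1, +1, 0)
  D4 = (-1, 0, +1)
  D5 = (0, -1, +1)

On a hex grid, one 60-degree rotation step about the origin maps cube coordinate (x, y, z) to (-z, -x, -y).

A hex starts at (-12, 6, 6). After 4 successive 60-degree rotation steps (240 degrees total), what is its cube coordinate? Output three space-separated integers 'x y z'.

Start: (-12, 6, 6)
Step 1: (-12, 6, 6) -> (-(6), -(-12), -(6)) = (-6, 12, -6)
Step 2: (-6, 12, -6) -> (-(-6), -(-6), -(12)) = (6, 6, -12)
Step 3: (6, 6, -12) -> (-(-12), -(6), -(6)) = (12, -6, -6)
Step 4: (12, -6, -6) -> (-(-6), -(12), -(-6)) = (6, -12, 6)

Answer: 6 -12 6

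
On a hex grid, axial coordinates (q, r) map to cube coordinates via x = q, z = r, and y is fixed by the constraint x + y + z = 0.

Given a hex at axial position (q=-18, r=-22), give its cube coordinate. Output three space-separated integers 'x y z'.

Answer: -18 40 -22

Derivation:
x = q = -18
z = r = -22
y = -x - z = -(-18) - (-22) = 40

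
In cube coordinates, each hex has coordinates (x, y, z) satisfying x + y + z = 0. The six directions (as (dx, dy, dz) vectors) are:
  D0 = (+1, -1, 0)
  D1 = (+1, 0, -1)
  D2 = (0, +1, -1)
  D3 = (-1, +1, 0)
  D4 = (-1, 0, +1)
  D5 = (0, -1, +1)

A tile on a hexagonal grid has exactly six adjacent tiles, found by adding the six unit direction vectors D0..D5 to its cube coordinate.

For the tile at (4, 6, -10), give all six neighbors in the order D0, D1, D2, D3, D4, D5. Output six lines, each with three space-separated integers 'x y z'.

Answer: 5 5 -10
5 6 -11
4 7 -11
3 7 -10
3 6 -9
4 5 -9

Derivation:
Center: (4, 6, -10). Add each direction:
  D0: (4, 6, -10) + (1, -1, 0) = (5, 5, -10)
  D1: (4, 6, -10) + (1, 0, -1) = (5, 6, -11)
  D2: (4, 6, -10) + (0, 1, -1) = (4, 7, -11)
  D3: (4, 6, -10) + (-1, 1, 0) = (3, 7, -10)
  D4: (4, 6, -10) + (-1, 0, 1) = (3, 6, -9)
  D5: (4, 6, -10) + (0, -1, 1) = (4, 5, -9)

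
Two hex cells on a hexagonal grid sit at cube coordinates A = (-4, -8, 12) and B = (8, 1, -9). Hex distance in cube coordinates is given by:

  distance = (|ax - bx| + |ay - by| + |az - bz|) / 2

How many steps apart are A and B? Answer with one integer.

Answer: 21

Derivation:
|ax - bx| = |-4 - 8| = 12
|ay - by| = |-8 - 1| = 9
|az - bz| = |12 - (-9)| = 21
distance = (12 + 9 + 21) / 2 = 42 / 2 = 21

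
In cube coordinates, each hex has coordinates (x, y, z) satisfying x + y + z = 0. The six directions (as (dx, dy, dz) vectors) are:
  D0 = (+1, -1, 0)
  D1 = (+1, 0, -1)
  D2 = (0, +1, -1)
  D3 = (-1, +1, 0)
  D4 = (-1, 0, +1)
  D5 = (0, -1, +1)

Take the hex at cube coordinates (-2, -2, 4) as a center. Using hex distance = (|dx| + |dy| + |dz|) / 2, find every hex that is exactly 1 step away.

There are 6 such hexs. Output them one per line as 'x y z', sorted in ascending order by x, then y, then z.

Walk ring at distance 1 from (-2, -2, 4):
Start at center + D4*1 = (-3, -2, 5)
  hex 0: (-3, -2, 5)
  hex 1: (-2, -3, 5)
  hex 2: (-1, -3, 4)
  hex 3: (-1, -2, 3)
  hex 4: (-2, -1, 3)
  hex 5: (-3, -1, 4)
Sorted: 6 hexes.

Answer: -3 -2 5
-3 -1 4
-2 -3 5
-2 -1 3
-1 -3 4
-1 -2 3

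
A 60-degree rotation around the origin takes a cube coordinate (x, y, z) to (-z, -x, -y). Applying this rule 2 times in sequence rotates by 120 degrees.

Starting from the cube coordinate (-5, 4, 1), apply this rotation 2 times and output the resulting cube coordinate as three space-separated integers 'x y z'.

Answer: 4 1 -5

Derivation:
Start: (-5, 4, 1)
Step 1: (-5, 4, 1) -> (-(1), -(-5), -(4)) = (-1, 5, -4)
Step 2: (-1, 5, -4) -> (-(-4), -(-1), -(5)) = (4, 1, -5)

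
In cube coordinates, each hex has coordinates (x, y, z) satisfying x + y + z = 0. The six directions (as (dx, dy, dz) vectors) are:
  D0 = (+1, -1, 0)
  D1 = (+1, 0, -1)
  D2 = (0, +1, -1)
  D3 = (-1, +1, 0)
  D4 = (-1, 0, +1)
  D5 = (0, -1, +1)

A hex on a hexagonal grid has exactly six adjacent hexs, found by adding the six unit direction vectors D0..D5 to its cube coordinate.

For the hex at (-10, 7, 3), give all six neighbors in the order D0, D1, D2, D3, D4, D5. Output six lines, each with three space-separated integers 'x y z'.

Center: (-10, 7, 3). Add each direction:
  D0: (-10, 7, 3) + (1, -1, 0) = (-9, 6, 3)
  D1: (-10, 7, 3) + (1, 0, -1) = (-9, 7, 2)
  D2: (-10, 7, 3) + (0, 1, -1) = (-10, 8, 2)
  D3: (-10, 7, 3) + (-1, 1, 0) = (-11, 8, 3)
  D4: (-10, 7, 3) + (-1, 0, 1) = (-11, 7, 4)
  D5: (-10, 7, 3) + (0, -1, 1) = (-10, 6, 4)

Answer: -9 6 3
-9 7 2
-10 8 2
-11 8 3
-11 7 4
-10 6 4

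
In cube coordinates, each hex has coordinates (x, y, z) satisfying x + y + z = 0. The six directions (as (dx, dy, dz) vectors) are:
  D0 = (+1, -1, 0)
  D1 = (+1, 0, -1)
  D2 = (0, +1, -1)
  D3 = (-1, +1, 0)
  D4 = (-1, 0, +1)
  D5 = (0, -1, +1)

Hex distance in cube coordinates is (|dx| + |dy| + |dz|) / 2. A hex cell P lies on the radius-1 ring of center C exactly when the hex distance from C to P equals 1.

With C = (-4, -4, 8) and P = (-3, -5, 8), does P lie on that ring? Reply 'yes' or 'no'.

Answer: yes

Derivation:
|px - cx| = |-3 - (-4)| = 1
|py - cy| = |-5 - (-4)| = 1
|pz - cz| = |8 - 8| = 0
distance = (1+1+0)/2 = 2/2 = 1
radius = 1; distance == radius -> yes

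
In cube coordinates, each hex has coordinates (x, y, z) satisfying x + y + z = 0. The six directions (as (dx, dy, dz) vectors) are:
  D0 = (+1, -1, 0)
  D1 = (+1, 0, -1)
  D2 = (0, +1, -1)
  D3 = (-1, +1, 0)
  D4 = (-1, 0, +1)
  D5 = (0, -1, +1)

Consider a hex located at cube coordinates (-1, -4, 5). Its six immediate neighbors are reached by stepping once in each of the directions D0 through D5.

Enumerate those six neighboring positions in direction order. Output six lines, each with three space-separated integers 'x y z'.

Center: (-1, -4, 5). Add each direction:
  D0: (-1, -4, 5) + (1, -1, 0) = (0, -5, 5)
  D1: (-1, -4, 5) + (1, 0, -1) = (0, -4, 4)
  D2: (-1, -4, 5) + (0, 1, -1) = (-1, -3, 4)
  D3: (-1, -4, 5) + (-1, 1, 0) = (-2, -3, 5)
  D4: (-1, -4, 5) + (-1, 0, 1) = (-2, -4, 6)
  D5: (-1, -4, 5) + (0, -1, 1) = (-1, -5, 6)

Answer: 0 -5 5
0 -4 4
-1 -3 4
-2 -3 5
-2 -4 6
-1 -5 6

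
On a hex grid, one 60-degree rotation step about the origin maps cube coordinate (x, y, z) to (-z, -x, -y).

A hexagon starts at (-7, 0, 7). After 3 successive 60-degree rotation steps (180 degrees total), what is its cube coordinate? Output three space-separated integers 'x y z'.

Answer: 7 0 -7

Derivation:
Start: (-7, 0, 7)
Step 1: (-7, 0, 7) -> (-(7), -(-7), -(0)) = (-7, 7, 0)
Step 2: (-7, 7, 0) -> (-(0), -(-7), -(7)) = (0, 7, -7)
Step 3: (0, 7, -7) -> (-(-7), -(0), -(7)) = (7, 0, -7)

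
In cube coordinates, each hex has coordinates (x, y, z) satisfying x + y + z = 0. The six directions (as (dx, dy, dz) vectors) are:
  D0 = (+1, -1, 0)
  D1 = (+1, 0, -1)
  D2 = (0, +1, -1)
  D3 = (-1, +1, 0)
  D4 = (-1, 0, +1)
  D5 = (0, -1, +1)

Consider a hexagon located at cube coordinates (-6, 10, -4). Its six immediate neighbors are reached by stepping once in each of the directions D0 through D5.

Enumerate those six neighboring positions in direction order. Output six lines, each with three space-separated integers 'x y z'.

Answer: -5 9 -4
-5 10 -5
-6 11 -5
-7 11 -4
-7 10 -3
-6 9 -3

Derivation:
Center: (-6, 10, -4). Add each direction:
  D0: (-6, 10, -4) + (1, -1, 0) = (-5, 9, -4)
  D1: (-6, 10, -4) + (1, 0, -1) = (-5, 10, -5)
  D2: (-6, 10, -4) + (0, 1, -1) = (-6, 11, -5)
  D3: (-6, 10, -4) + (-1, 1, 0) = (-7, 11, -4)
  D4: (-6, 10, -4) + (-1, 0, 1) = (-7, 10, -3)
  D5: (-6, 10, -4) + (0, -1, 1) = (-6, 9, -3)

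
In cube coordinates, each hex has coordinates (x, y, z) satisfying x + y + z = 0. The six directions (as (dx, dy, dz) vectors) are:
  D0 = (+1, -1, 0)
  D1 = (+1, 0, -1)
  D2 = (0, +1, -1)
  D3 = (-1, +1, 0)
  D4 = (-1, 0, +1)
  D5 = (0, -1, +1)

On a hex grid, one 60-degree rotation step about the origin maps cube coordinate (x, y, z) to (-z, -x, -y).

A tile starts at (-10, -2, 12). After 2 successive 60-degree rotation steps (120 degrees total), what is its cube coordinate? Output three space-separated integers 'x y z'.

Answer: -2 12 -10

Derivation:
Start: (-10, -2, 12)
Step 1: (-10, -2, 12) -> (-(12), -(-10), -(-2)) = (-12, 10, 2)
Step 2: (-12, 10, 2) -> (-(2), -(-12), -(10)) = (-2, 12, -10)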